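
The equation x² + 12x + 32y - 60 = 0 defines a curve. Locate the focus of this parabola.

(-6, -5)

Only x is squared. Complete the square in x: (x + 6)² = -32(y - 3).
Vertex (-6, 3); 4p = -32 so p = -8. Opens down.
Focus is p units from the vertex along the axis: (h, k + p).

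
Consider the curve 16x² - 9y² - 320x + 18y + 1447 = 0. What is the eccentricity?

e = 5/3

Group the x- and y-terms: 16(x² - 20x) -9(y² - 2y) = -1447
Completing the square gives 16(x - 10)² -9(y - 1)² = -1447 + 1600 - 9 = 144.
Divide by 144: (x - 10)²/9 - (y - 1)²/16 = 1
Hyperbola, center (10, 1), transverse axis horizontal; a² = 9, b² = 16.
c² = a² + b² = 25, so c = 5.
e = c/a = 5/3.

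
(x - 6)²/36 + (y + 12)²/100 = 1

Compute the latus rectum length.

Center (6, -12). The larger denominator 100 sits under the y-term, so the major axis is vertical; a² = 100, b² = 36.
Latus rectum length = 2b²/a = 2·36/10 = 36/5.

36/5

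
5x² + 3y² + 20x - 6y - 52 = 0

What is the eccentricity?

e = √10/5

Rearranging, 5(x² + 4x) + 3(y² - 2y) = 52.
5(x + 2)² + 3(y - 1)² = 52 + 20 + 3 = 75
Divide by 75: (x + 2)²/15 + (y - 1)²/25 = 1
Ellipse, center (-2, 1), major axis vertical; a² = 25, b² = 15.
c² = a² - b² = 10, so c = √10.
e = c/a = √10/5.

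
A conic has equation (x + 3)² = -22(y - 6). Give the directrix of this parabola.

y = 23/2

Vertex (-3, 6); 4p = -22 so p = -11/2. Opens down.
Directrix is the horizontal line y = k − p = 6 − (-11/2) = 23/2.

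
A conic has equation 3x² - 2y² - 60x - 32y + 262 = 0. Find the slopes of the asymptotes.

Collect terms: 3(x² - 20x) -2(y² + 16y) = -262
Completing the square gives 3(x - 10)² -2(y + 8)² = -262 + 300 - 128 = -90.
Divide through by -90 to get (y + 8)²/45 - (x - 10)²/30 = 1.
Hyperbola, center (10, -8), transverse axis vertical; a² = 45, b² = 30.
For a vertical hyperbola the asymptotes have slope ±a/b.
Here that is ±3√5/√30 = ±√6/2.

√6/2 and -√6/2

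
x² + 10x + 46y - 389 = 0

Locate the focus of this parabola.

(-5, -5/2)

Only x is squared. Complete the square in x: (x + 5)² = -46(y - 9).
Vertex (-5, 9); 4p = -46 so p = -23/2. Opens down.
Focus is p units from the vertex along the axis: (h, k + p).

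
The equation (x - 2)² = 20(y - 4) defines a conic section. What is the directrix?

Vertex (2, 4); 4p = 20 so p = 5. Opens up.
Directrix is the horizontal line y = k − p = 4 − (5) = -1.

y = -1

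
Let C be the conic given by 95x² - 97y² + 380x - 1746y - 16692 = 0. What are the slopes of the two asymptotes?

√9215/97 and -√9215/97

Group the x- and y-terms: 95(x² + 4x) -97(y² + 18y) = 16692
95(x + 2)² -97(y + 9)² = 16692 + 380 - 7857 = 9215
Dividing both sides by 9215: (x + 2)²/97 - (y + 9)²/95 = 1
Hyperbola, center (-2, -9), transverse axis horizontal; a² = 97, b² = 95.
For a horizontal hyperbola the asymptotes have slope ±b/a.
Here that is ±√95/√97 = ±√9215/97.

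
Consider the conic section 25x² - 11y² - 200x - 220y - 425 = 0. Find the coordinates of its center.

(4, -10)

Collect terms: 25(x² - 8x) -11(y² + 20y) = 425
Complete the square in x and y: 25(x - 4)² -11(y + 10)² = 425 + 400 - 1100 = -275
Divide through by -275 to get (y + 10)²/25 - (x - 4)²/11 = 1.
Hyperbola with center (4, -10).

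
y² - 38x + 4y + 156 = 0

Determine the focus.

Only y is squared. Complete the square in y: (y + 2)² = 38(x - 4).
Vertex (4, -2); 4p = 38 so p = 19/2. Opens right.
Focus is p units from the vertex along the axis: (h + p, k).

(27/2, -2)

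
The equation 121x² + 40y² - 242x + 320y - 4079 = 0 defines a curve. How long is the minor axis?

Group the x- and y-terms: 121(x² - 2x) + 40(y² + 8y) = 4079
Complete the square in x and y: 121(x - 1)² + 40(y + 4)² = 4079 + 121 + 640 = 4840
Divide through by 4840 to get (x - 1)²/40 + (y + 4)²/121 = 1.
Ellipse, center (1, -4), major axis vertical; a² = 121, b² = 40.
b² = 40 so b = 2√10; the minor axis has length 2b = 4√10.

4√10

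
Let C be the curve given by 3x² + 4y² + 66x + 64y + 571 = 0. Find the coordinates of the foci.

3(x² + 22x) + 4(y² + 16y) = -571
Completing the square gives 3(x + 11)² + 4(y + 8)² = -571 + 363 + 256 = 48.
Divide by 48: (x + 11)²/16 + (y + 8)²/12 = 1
Ellipse, center (-11, -8), major axis horizontal; a² = 16, b² = 12.
c² = a² - b² = 16 - 12 = 4, so c = 2.
Foci lie on the horizontal axis through the center: (h ± c, k).

(-13, -8) and (-9, -8)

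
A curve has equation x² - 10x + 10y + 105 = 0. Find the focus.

(5, -21/2)

Only x is squared. Complete the square in x: (x - 5)² = -10(y + 8).
Vertex (5, -8); 4p = -10 so p = -5/2. Opens down.
Focus is p units from the vertex along the axis: (h, k + p).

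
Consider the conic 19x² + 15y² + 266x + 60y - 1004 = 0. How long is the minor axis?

Group: 19(x² + 14x) + 15(y² + 4y) = 1004
Complete the square: 19(x + 7)² + 15(y + 2)² = 1004 + 931 + 60 = 1995
Divide by 1995: (x + 7)²/105 + (y + 2)²/133 = 1
Ellipse, center (-7, -2), major axis vertical; a² = 133, b² = 105.
b² = 105 so b = √105; the minor axis has length 2b = 2√105.

2√105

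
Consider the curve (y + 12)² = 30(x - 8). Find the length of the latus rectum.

Vertex (8, -12); 4p = 30 so p = 15/2. Opens right.
Latus rectum length = |4p| = 30.

30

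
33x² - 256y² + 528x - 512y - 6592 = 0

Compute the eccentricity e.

33(x² + 16x) -256(y² + 2y) = 6592
33(x + 8)² -256(y + 1)² = 6592 + 2112 - 256 = 8448
Divide by 8448: (x + 8)²/256 - (y + 1)²/33 = 1
Hyperbola, center (-8, -1), transverse axis horizontal; a² = 256, b² = 33.
c² = a² + b² = 289, so c = 17.
e = c/a = 17/16.

e = 17/16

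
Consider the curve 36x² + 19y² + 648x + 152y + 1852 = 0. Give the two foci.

Collect terms: 36(x² + 18x) + 19(y² + 8y) = -1852
36(x + 9)² + 19(y + 4)² = -1852 + 2916 + 304 = 1368
Divide by 1368: (x + 9)²/38 + (y + 4)²/72 = 1
Ellipse, center (-9, -4), major axis vertical; a² = 72, b² = 38.
c² = a² - b² = 72 - 38 = 34, so c = √34.
Foci lie on the vertical axis through the center: (h, k ± c).

(-9, -4 - √34) and (-9, -4 + √34)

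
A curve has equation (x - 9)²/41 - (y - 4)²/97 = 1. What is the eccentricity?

e = √5658/41

Center (9, 4). The positive term is the x-term, so the transverse axis is horizontal; a² = 41, b² = 97.
c² = a² + b² = 138, so c = √138.
e = c/a = √138/√41 = √5658/41.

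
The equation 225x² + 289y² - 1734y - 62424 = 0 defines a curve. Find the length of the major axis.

34

Collect terms: 225x² + 289(y² - 6y) = 62424
Completing the square gives 225x² + 289(y - 3)² = 62424 + 0 + 2601 = 65025.
Dividing both sides by 65025: x²/289 + (y - 3)²/225 = 1
Ellipse, center (0, 3), major axis horizontal; a² = 289, b² = 225.
a² = 289 so a = 17; the major axis has length 2a = 34.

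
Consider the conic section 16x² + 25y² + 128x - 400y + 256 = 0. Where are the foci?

(-10, 8) and (2, 8)

Group the x- and y-terms: 16(x² + 8x) + 25(y² - 16y) = -256
Completing the square gives 16(x + 4)² + 25(y - 8)² = -256 + 256 + 1600 = 1600.
Divide by 1600: (x + 4)²/100 + (y - 8)²/64 = 1
Ellipse, center (-4, 8), major axis horizontal; a² = 100, b² = 64.
c² = a² - b² = 100 - 64 = 36, so c = 6.
Foci lie on the horizontal axis through the center: (h ± c, k).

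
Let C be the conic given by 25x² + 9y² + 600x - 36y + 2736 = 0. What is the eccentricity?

e = 4/5

Group the x- and y-terms: 25(x² + 24x) + 9(y² - 4y) = -2736
Complete the square in x and y: 25(x + 12)² + 9(y - 2)² = -2736 + 3600 + 36 = 900
Divide through by 900 to get (x + 12)²/36 + (y - 2)²/100 = 1.
Ellipse, center (-12, 2), major axis vertical; a² = 100, b² = 36.
c² = a² - b² = 64, so c = 8.
e = c/a = 8/10 = 4/5.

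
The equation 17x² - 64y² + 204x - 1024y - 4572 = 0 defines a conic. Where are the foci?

Group the x- and y-terms: 17(x² + 12x) -64(y² + 16y) = 4572
Complete the square in x and y: 17(x + 6)² -64(y + 8)² = 4572 + 612 - 4096 = 1088
Divide through by 1088 to get (x + 6)²/64 - (y + 8)²/17 = 1.
Hyperbola, center (-6, -8), transverse axis horizontal; a² = 64, b² = 17.
c² = a² + b² = 64 + 17 = 81, so c = 9.
Foci lie on the horizontal axis through the center: (h ± c, k).

(-15, -8) and (3, -8)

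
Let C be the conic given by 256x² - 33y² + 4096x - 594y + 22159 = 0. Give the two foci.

(-8, -26) and (-8, 8)

256(x² + 16x) -33(y² + 18y) = -22159
Complete the square in x and y: 256(x + 8)² -33(y + 9)² = -22159 + 16384 - 2673 = -8448
Divide by -8448: (y + 9)²/256 - (x + 8)²/33 = 1
Hyperbola, center (-8, -9), transverse axis vertical; a² = 256, b² = 33.
c² = a² + b² = 256 + 33 = 289, so c = 17.
Foci lie on the vertical axis through the center: (h, k ± c).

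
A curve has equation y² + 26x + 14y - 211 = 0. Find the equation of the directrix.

Only y is squared. Complete the square in y: (y + 7)² = -26(x - 10).
Vertex (10, -7); 4p = -26 so p = -13/2. Opens left.
Directrix is the vertical line x = h − p = 10 − (-13/2) = 33/2.

x = 33/2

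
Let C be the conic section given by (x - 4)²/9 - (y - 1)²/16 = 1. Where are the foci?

(-1, 1) and (9, 1)

Center (4, 1). The positive term is the x-term, so the transverse axis is horizontal; a² = 9, b² = 16.
c² = a² + b² = 9 + 16 = 25, so c = 5.
Foci lie on the horizontal axis through the center: (h ± c, k).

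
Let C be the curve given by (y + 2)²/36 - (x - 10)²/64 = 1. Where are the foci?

Center (10, -2). The positive term is the y-term, so the transverse axis is vertical; a² = 36, b² = 64.
c² = a² + b² = 36 + 64 = 100, so c = 10.
Foci lie on the vertical axis through the center: (h, k ± c).

(10, -12) and (10, 8)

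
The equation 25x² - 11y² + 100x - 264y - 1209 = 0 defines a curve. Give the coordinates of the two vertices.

Rearranging, 25(x² + 4x) -11(y² + 24y) = 1209.
Completing the square gives 25(x + 2)² -11(y + 12)² = 1209 + 100 - 1584 = -275.
Divide by -275: (y + 12)²/25 - (x + 2)²/11 = 1
Hyperbola, center (-2, -12), transverse axis vertical; a² = 25, b² = 11.
a = 5. Vertices at (h, k ± a).

(-2, -17) and (-2, -7)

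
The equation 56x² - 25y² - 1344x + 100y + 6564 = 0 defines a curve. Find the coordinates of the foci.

(3, 2) and (21, 2)

Group the x- and y-terms: 56(x² - 24x) -25(y² - 4y) = -6564
Complete the square: 56(x - 12)² -25(y - 2)² = -6564 + 8064 - 100 = 1400
Dividing both sides by 1400: (x - 12)²/25 - (y - 2)²/56 = 1
Hyperbola, center (12, 2), transverse axis horizontal; a² = 25, b² = 56.
c² = a² + b² = 25 + 56 = 81, so c = 9.
Foci lie on the horizontal axis through the center: (h ± c, k).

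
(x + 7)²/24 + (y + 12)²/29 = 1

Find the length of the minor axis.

4√6

Center (-7, -12). The larger denominator 29 sits under the y-term, so the major axis is vertical; a² = 29, b² = 24.
b² = 24 so b = 2√6; the minor axis has length 2b = 4√6.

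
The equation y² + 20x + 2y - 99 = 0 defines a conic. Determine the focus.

(0, -1)

Only y is squared. Complete the square in y: (y + 1)² = -20(x - 5).
Vertex (5, -1); 4p = -20 so p = -5. Opens left.
Focus is p units from the vertex along the axis: (h + p, k).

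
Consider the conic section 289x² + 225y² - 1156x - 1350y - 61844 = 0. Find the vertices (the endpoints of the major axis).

Group the x- and y-terms: 289(x² - 4x) + 225(y² - 6y) = 61844
Complete the square: 289(x - 2)² + 225(y - 3)² = 61844 + 1156 + 2025 = 65025
Dividing both sides by 65025: (x - 2)²/225 + (y - 3)²/289 = 1
Ellipse, center (2, 3), major axis vertical; a² = 289, b² = 225.
a = 17. Vertices at (h, k ± a).

(2, -14) and (2, 20)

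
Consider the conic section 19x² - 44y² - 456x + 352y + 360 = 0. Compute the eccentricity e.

e = 3√77/22

Group the x- and y-terms: 19(x² - 24x) -44(y² - 8y) = -360
Complete the square: 19(x - 12)² -44(y - 4)² = -360 + 2736 - 704 = 1672
Divide by 1672: (x - 12)²/88 - (y - 4)²/38 = 1
Hyperbola, center (12, 4), transverse axis horizontal; a² = 88, b² = 38.
c² = a² + b² = 126, so c = 3√14.
e = c/a = 3√14/2√22 = 3√77/22.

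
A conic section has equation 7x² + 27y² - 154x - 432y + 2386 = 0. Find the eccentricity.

e = 2√15/9

Rearranging, 7(x² - 22x) + 27(y² - 16y) = -2386.
Complete the square in x and y: 7(x - 11)² + 27(y - 8)² = -2386 + 847 + 1728 = 189
Dividing both sides by 189: (x - 11)²/27 + (y - 8)²/7 = 1
Ellipse, center (11, 8), major axis horizontal; a² = 27, b² = 7.
c² = a² - b² = 20, so c = 2√5.
e = c/a = 2√5/3√3 = 2√15/9.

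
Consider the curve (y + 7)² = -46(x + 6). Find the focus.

Vertex (-6, -7); 4p = -46 so p = -23/2. Opens left.
Focus is p units from the vertex along the axis: (h + p, k).

(-35/2, -7)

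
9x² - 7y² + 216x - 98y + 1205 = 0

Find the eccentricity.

e = 4/3

9(x² + 24x) -7(y² + 14y) = -1205
Complete the square in x and y: 9(x + 12)² -7(y + 7)² = -1205 + 1296 - 343 = -252
Divide through by -252 to get (y + 7)²/36 - (x + 12)²/28 = 1.
Hyperbola, center (-12, -7), transverse axis vertical; a² = 36, b² = 28.
c² = a² + b² = 64, so c = 8.
e = c/a = 8/6 = 4/3.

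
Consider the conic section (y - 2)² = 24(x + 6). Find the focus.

Vertex (-6, 2); 4p = 24 so p = 6. Opens right.
Focus is p units from the vertex along the axis: (h + p, k).

(0, 2)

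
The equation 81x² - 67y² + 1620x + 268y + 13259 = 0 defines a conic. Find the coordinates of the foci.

Group: 81(x² + 20x) -67(y² - 4y) = -13259
Complete the square in x and y: 81(x + 10)² -67(y - 2)² = -13259 + 8100 - 268 = -5427
Divide through by -5427 to get (y - 2)²/81 - (x + 10)²/67 = 1.
Hyperbola, center (-10, 2), transverse axis vertical; a² = 81, b² = 67.
c² = a² + b² = 81 + 67 = 148, so c = 2√37.
Foci lie on the vertical axis through the center: (h, k ± c).

(-10, 2 - 2√37) and (-10, 2 + 2√37)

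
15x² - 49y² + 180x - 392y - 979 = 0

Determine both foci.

Group: 15(x² + 12x) -49(y² + 8y) = 979
Completing the square gives 15(x + 6)² -49(y + 4)² = 979 + 540 - 784 = 735.
Divide by 735: (x + 6)²/49 - (y + 4)²/15 = 1
Hyperbola, center (-6, -4), transverse axis horizontal; a² = 49, b² = 15.
c² = a² + b² = 49 + 15 = 64, so c = 8.
Foci lie on the horizontal axis through the center: (h ± c, k).

(-14, -4) and (2, -4)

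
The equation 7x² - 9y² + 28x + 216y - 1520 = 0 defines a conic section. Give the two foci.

Group the x- and y-terms: 7(x² + 4x) -9(y² - 24y) = 1520
Complete the square in x and y: 7(x + 2)² -9(y - 12)² = 1520 + 28 - 1296 = 252
Divide by 252: (x + 2)²/36 - (y - 12)²/28 = 1
Hyperbola, center (-2, 12), transverse axis horizontal; a² = 36, b² = 28.
c² = a² + b² = 36 + 28 = 64, so c = 8.
Foci lie on the horizontal axis through the center: (h ± c, k).

(-10, 12) and (6, 12)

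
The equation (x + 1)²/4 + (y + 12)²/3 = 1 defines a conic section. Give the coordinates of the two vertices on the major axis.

(-3, -12) and (1, -12)

Center (-1, -12). The larger denominator 4 sits under the x-term, so the major axis is horizontal; a² = 4, b² = 3.
a = 2. Vertices at (h ± a, k).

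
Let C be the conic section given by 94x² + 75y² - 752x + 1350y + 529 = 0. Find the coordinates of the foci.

(4, -9 - √19) and (4, -9 + √19)

Rearranging, 94(x² - 8x) + 75(y² + 18y) = -529.
Completing the square gives 94(x - 4)² + 75(y + 9)² = -529 + 1504 + 6075 = 7050.
Divide through by 7050 to get (x - 4)²/75 + (y + 9)²/94 = 1.
Ellipse, center (4, -9), major axis vertical; a² = 94, b² = 75.
c² = a² - b² = 94 - 75 = 19, so c = √19.
Foci lie on the vertical axis through the center: (h, k ± c).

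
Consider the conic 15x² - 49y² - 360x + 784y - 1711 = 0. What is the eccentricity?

e = 8/7

Group: 15(x² - 24x) -49(y² - 16y) = 1711
Complete the square in x and y: 15(x - 12)² -49(y - 8)² = 1711 + 2160 - 3136 = 735
Dividing both sides by 735: (x - 12)²/49 - (y - 8)²/15 = 1
Hyperbola, center (12, 8), transverse axis horizontal; a² = 49, b² = 15.
c² = a² + b² = 64, so c = 8.
e = c/a = 8/7.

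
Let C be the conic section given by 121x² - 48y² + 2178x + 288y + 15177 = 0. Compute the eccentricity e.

e = 13/11

Collect terms: 121(x² + 18x) -48(y² - 6y) = -15177
Complete the square: 121(x + 9)² -48(y - 3)² = -15177 + 9801 - 432 = -5808
Divide through by -5808 to get (y - 3)²/121 - (x + 9)²/48 = 1.
Hyperbola, center (-9, 3), transverse axis vertical; a² = 121, b² = 48.
c² = a² + b² = 169, so c = 13.
e = c/a = 13/11.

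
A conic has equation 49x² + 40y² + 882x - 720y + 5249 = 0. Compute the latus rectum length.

80/7

Rearranging, 49(x² + 18x) + 40(y² - 18y) = -5249.
Complete the square in x and y: 49(x + 9)² + 40(y - 9)² = -5249 + 3969 + 3240 = 1960
Divide by 1960: (x + 9)²/40 + (y - 9)²/49 = 1
Ellipse, center (-9, 9), major axis vertical; a² = 49, b² = 40.
Latus rectum length = 2b²/a = 2·40/7 = 80/7.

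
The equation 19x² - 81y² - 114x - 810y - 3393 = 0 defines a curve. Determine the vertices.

(-6, -5) and (12, -5)

Collect terms: 19(x² - 6x) -81(y² + 10y) = 3393
Complete the square in x and y: 19(x - 3)² -81(y + 5)² = 3393 + 171 - 2025 = 1539
Divide by 1539: (x - 3)²/81 - (y + 5)²/19 = 1
Hyperbola, center (3, -5), transverse axis horizontal; a² = 81, b² = 19.
a = 9. Vertices at (h ± a, k).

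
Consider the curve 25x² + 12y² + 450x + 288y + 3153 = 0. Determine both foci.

(-9, -12 - √26) and (-9, -12 + √26)

Group the x- and y-terms: 25(x² + 18x) + 12(y² + 24y) = -3153
Completing the square gives 25(x + 9)² + 12(y + 12)² = -3153 + 2025 + 1728 = 600.
Divide by 600: (x + 9)²/24 + (y + 12)²/50 = 1
Ellipse, center (-9, -12), major axis vertical; a² = 50, b² = 24.
c² = a² - b² = 50 - 24 = 26, so c = √26.
Foci lie on the vertical axis through the center: (h, k ± c).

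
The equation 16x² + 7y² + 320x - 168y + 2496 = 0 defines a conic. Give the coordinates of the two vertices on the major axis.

Group the x- and y-terms: 16(x² + 20x) + 7(y² - 24y) = -2496
Completing the square gives 16(x + 10)² + 7(y - 12)² = -2496 + 1600 + 1008 = 112.
Dividing both sides by 112: (x + 10)²/7 + (y - 12)²/16 = 1
Ellipse, center (-10, 12), major axis vertical; a² = 16, b² = 7.
a = 4. Vertices at (h, k ± a).

(-10, 8) and (-10, 16)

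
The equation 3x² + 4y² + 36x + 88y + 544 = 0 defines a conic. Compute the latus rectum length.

Group: 3(x² + 12x) + 4(y² + 22y) = -544
Complete the square in x and y: 3(x + 6)² + 4(y + 11)² = -544 + 108 + 484 = 48
Divide by 48: (x + 6)²/16 + (y + 11)²/12 = 1
Ellipse, center (-6, -11), major axis horizontal; a² = 16, b² = 12.
Latus rectum length = 2b²/a = 2·12/4 = 6.

6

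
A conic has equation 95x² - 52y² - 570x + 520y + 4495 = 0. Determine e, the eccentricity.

Collect terms: 95(x² - 6x) -52(y² - 10y) = -4495
Complete the square: 95(x - 3)² -52(y - 5)² = -4495 + 855 - 1300 = -4940
Divide through by -4940 to get (y - 5)²/95 - (x - 3)²/52 = 1.
Hyperbola, center (3, 5), transverse axis vertical; a² = 95, b² = 52.
c² = a² + b² = 147, so c = 7√3.
e = c/a = 7√3/√95 = 7√285/95.

e = 7√285/95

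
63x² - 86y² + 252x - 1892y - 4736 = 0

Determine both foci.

(-2, -11 - √149) and (-2, -11 + √149)

Rearranging, 63(x² + 4x) -86(y² + 22y) = 4736.
Complete the square: 63(x + 2)² -86(y + 11)² = 4736 + 252 - 10406 = -5418
Divide through by -5418 to get (y + 11)²/63 - (x + 2)²/86 = 1.
Hyperbola, center (-2, -11), transverse axis vertical; a² = 63, b² = 86.
c² = a² + b² = 63 + 86 = 149, so c = √149.
Foci lie on the vertical axis through the center: (h, k ± c).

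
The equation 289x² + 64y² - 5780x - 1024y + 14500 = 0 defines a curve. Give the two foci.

Rearranging, 289(x² - 20x) + 64(y² - 16y) = -14500.
289(x - 10)² + 64(y - 8)² = -14500 + 28900 + 4096 = 18496
Divide through by 18496 to get (x - 10)²/64 + (y - 8)²/289 = 1.
Ellipse, center (10, 8), major axis vertical; a² = 289, b² = 64.
c² = a² - b² = 289 - 64 = 225, so c = 15.
Foci lie on the vertical axis through the center: (h, k ± c).

(10, -7) and (10, 23)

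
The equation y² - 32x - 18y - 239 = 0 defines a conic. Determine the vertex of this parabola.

(-10, 9)

Only y is squared. Complete the square in y: (y - 9)² = 32(x + 10).
Vertex (-10, 9); 4p = 32 so p = 8. Opens right.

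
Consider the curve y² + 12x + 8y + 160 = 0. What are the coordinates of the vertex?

Only y is squared. Complete the square in y: (y + 4)² = -12(x + 12).
Vertex (-12, -4); 4p = -12 so p = -3. Opens left.

(-12, -4)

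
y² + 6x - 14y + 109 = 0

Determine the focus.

Only y is squared. Complete the square in y: (y - 7)² = -6(x + 10).
Vertex (-10, 7); 4p = -6 so p = -3/2. Opens left.
Focus is p units from the vertex along the axis: (h + p, k).

(-23/2, 7)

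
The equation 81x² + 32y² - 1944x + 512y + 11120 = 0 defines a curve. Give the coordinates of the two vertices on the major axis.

(12, -17) and (12, 1)

Group the x- and y-terms: 81(x² - 24x) + 32(y² + 16y) = -11120
Complete the square in x and y: 81(x - 12)² + 32(y + 8)² = -11120 + 11664 + 2048 = 2592
Divide through by 2592 to get (x - 12)²/32 + (y + 8)²/81 = 1.
Ellipse, center (12, -8), major axis vertical; a² = 81, b² = 32.
a = 9. Vertices at (h, k ± a).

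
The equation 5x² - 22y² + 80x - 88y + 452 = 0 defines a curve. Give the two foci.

(-8, -2 - 3√6) and (-8, -2 + 3√6)

Rearranging, 5(x² + 16x) -22(y² + 4y) = -452.
Complete the square in x and y: 5(x + 8)² -22(y + 2)² = -452 + 320 - 88 = -220
Dividing both sides by -220: (y + 2)²/10 - (x + 8)²/44 = 1
Hyperbola, center (-8, -2), transverse axis vertical; a² = 10, b² = 44.
c² = a² + b² = 10 + 44 = 54, so c = 3√6.
Foci lie on the vertical axis through the center: (h, k ± c).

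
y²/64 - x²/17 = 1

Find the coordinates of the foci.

Center (0, 0). The positive term is the y-term, so the transverse axis is vertical; a² = 64, b² = 17.
c² = a² + b² = 64 + 17 = 81, so c = 9.
Foci lie on the vertical axis through the center: (h, k ± c).

(0, -9) and (0, 9)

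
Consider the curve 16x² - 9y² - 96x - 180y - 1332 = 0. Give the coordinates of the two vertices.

(-3, -10) and (9, -10)

16(x² - 6x) -9(y² + 20y) = 1332
16(x - 3)² -9(y + 10)² = 1332 + 144 - 900 = 576
Divide through by 576 to get (x - 3)²/36 - (y + 10)²/64 = 1.
Hyperbola, center (3, -10), transverse axis horizontal; a² = 36, b² = 64.
a = 6. Vertices at (h ± a, k).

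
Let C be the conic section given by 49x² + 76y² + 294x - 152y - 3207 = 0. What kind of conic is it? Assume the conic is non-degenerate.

No xy term. Coefficients of x² and y² are A = 49, C = 76.
A and C have the same sign but A ≠ C ⇒ ellipse.

ellipse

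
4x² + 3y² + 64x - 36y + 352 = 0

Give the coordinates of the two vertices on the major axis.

Group the x- and y-terms: 4(x² + 16x) + 3(y² - 12y) = -352
4(x + 8)² + 3(y - 6)² = -352 + 256 + 108 = 12
Dividing both sides by 12: (x + 8)²/3 + (y - 6)²/4 = 1
Ellipse, center (-8, 6), major axis vertical; a² = 4, b² = 3.
a = 2. Vertices at (h, k ± a).

(-8, 4) and (-8, 8)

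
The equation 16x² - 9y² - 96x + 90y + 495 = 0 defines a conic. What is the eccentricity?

16(x² - 6x) -9(y² - 10y) = -495
Complete the square in x and y: 16(x - 3)² -9(y - 5)² = -495 + 144 - 225 = -576
Divide by -576: (y - 5)²/64 - (x - 3)²/36 = 1
Hyperbola, center (3, 5), transverse axis vertical; a² = 64, b² = 36.
c² = a² + b² = 100, so c = 10.
e = c/a = 10/8 = 5/4.

e = 5/4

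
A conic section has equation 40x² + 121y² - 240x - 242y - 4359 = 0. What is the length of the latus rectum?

Collect terms: 40(x² - 6x) + 121(y² - 2y) = 4359
Completing the square gives 40(x - 3)² + 121(y - 1)² = 4359 + 360 + 121 = 4840.
Divide by 4840: (x - 3)²/121 + (y - 1)²/40 = 1
Ellipse, center (3, 1), major axis horizontal; a² = 121, b² = 40.
Latus rectum length = 2b²/a = 2·40/11 = 80/11.

80/11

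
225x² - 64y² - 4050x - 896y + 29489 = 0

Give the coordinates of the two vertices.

225(x² - 18x) -64(y² + 14y) = -29489
225(x - 9)² -64(y + 7)² = -29489 + 18225 - 3136 = -14400
Dividing both sides by -14400: (y + 7)²/225 - (x - 9)²/64 = 1
Hyperbola, center (9, -7), transverse axis vertical; a² = 225, b² = 64.
a = 15. Vertices at (h, k ± a).

(9, -22) and (9, 8)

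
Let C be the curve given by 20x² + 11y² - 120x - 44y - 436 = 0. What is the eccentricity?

e = 3√5/10

Collect terms: 20(x² - 6x) + 11(y² - 4y) = 436
20(x - 3)² + 11(y - 2)² = 436 + 180 + 44 = 660
Divide through by 660 to get (x - 3)²/33 + (y - 2)²/60 = 1.
Ellipse, center (3, 2), major axis vertical; a² = 60, b² = 33.
c² = a² - b² = 27, so c = 3√3.
e = c/a = 3√3/2√15 = 3√5/10.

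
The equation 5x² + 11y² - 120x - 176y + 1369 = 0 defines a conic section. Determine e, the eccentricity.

Group the x- and y-terms: 5(x² - 24x) + 11(y² - 16y) = -1369
Complete the square: 5(x - 12)² + 11(y - 8)² = -1369 + 720 + 704 = 55
Divide through by 55 to get (x - 12)²/11 + (y - 8)²/5 = 1.
Ellipse, center (12, 8), major axis horizontal; a² = 11, b² = 5.
c² = a² - b² = 6, so c = √6.
e = c/a = √6/√11 = √66/11.

e = √66/11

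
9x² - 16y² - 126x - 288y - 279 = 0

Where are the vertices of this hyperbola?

Collect terms: 9(x² - 14x) -16(y² + 18y) = 279
Complete the square in x and y: 9(x - 7)² -16(y + 9)² = 279 + 441 - 1296 = -576
Divide by -576: (y + 9)²/36 - (x - 7)²/64 = 1
Hyperbola, center (7, -9), transverse axis vertical; a² = 36, b² = 64.
a = 6. Vertices at (h, k ± a).

(7, -15) and (7, -3)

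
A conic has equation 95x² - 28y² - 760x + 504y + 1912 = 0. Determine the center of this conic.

95(x² - 8x) -28(y² - 18y) = -1912
Complete the square: 95(x - 4)² -28(y - 9)² = -1912 + 1520 - 2268 = -2660
Dividing both sides by -2660: (y - 9)²/95 - (x - 4)²/28 = 1
Hyperbola with center (4, 9).

(4, 9)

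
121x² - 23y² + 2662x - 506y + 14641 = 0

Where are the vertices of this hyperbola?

(-11, -22) and (-11, 0)

121(x² + 22x) -23(y² + 22y) = -14641
Completing the square gives 121(x + 11)² -23(y + 11)² = -14641 + 14641 - 2783 = -2783.
Dividing both sides by -2783: (y + 11)²/121 - (x + 11)²/23 = 1
Hyperbola, center (-11, -11), transverse axis vertical; a² = 121, b² = 23.
a = 11. Vertices at (h, k ± a).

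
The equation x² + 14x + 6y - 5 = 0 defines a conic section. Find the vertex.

(-7, 9)

Only x is squared. Complete the square in x: (x + 7)² = -6(y - 9).
Vertex (-7, 9); 4p = -6 so p = -3/2. Opens down.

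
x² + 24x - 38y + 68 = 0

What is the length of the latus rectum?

38

Only x is squared. Complete the square in x: (x + 12)² = 38(y + 2).
Vertex (-12, -2); 4p = 38 so p = 19/2. Opens up.
Latus rectum length = |4p| = 38.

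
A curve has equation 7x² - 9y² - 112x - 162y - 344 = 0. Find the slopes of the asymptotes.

√7/3 and -√7/3

Rearranging, 7(x² - 16x) -9(y² + 18y) = 344.
Completing the square gives 7(x - 8)² -9(y + 9)² = 344 + 448 - 729 = 63.
Dividing both sides by 63: (x - 8)²/9 - (y + 9)²/7 = 1
Hyperbola, center (8, -9), transverse axis horizontal; a² = 9, b² = 7.
For a horizontal hyperbola the asymptotes have slope ±b/a.
Here that is ±√7/3.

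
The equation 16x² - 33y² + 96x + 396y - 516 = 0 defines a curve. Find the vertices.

Rearranging, 16(x² + 6x) -33(y² - 12y) = 516.
16(x + 3)² -33(y - 6)² = 516 + 144 - 1188 = -528
Divide through by -528 to get (y - 6)²/16 - (x + 3)²/33 = 1.
Hyperbola, center (-3, 6), transverse axis vertical; a² = 16, b² = 33.
a = 4. Vertices at (h, k ± a).

(-3, 2) and (-3, 10)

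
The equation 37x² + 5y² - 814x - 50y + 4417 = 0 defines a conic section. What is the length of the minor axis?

Rearranging, 37(x² - 22x) + 5(y² - 10y) = -4417.
Complete the square in x and y: 37(x - 11)² + 5(y - 5)² = -4417 + 4477 + 125 = 185
Dividing both sides by 185: (x - 11)²/5 + (y - 5)²/37 = 1
Ellipse, center (11, 5), major axis vertical; a² = 37, b² = 5.
b² = 5 so b = √5; the minor axis has length 2b = 2√5.

2√5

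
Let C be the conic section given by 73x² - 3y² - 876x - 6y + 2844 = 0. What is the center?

73(x² - 12x) -3(y² + 2y) = -2844
Complete the square: 73(x - 6)² -3(y + 1)² = -2844 + 2628 - 3 = -219
Dividing both sides by -219: (y + 1)²/73 - (x - 6)²/3 = 1
Hyperbola with center (6, -1).

(6, -1)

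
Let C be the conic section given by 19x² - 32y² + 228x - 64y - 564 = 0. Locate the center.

Rearranging, 19(x² + 12x) -32(y² + 2y) = 564.
19(x + 6)² -32(y + 1)² = 564 + 684 - 32 = 1216
Dividing both sides by 1216: (x + 6)²/64 - (y + 1)²/38 = 1
Hyperbola with center (-6, -1).

(-6, -1)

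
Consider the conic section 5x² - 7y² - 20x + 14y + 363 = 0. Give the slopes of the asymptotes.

√35/7 and -√35/7

5(x² - 4x) -7(y² - 2y) = -363
Completing the square gives 5(x - 2)² -7(y - 1)² = -363 + 20 - 7 = -350.
Dividing both sides by -350: (y - 1)²/50 - (x - 2)²/70 = 1
Hyperbola, center (2, 1), transverse axis vertical; a² = 50, b² = 70.
For a vertical hyperbola the asymptotes have slope ±a/b.
Here that is ±5√2/√70 = ±√35/7.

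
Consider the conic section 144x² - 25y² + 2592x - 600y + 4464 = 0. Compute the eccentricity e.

Group: 144(x² + 18x) -25(y² + 24y) = -4464
144(x + 9)² -25(y + 12)² = -4464 + 11664 - 3600 = 3600
Dividing both sides by 3600: (x + 9)²/25 - (y + 12)²/144 = 1
Hyperbola, center (-9, -12), transverse axis horizontal; a² = 25, b² = 144.
c² = a² + b² = 169, so c = 13.
e = c/a = 13/5.

e = 13/5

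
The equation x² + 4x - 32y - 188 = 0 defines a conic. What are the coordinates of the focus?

Only x is squared. Complete the square in x: (x + 2)² = 32(y + 6).
Vertex (-2, -6); 4p = 32 so p = 8. Opens up.
Focus is p units from the vertex along the axis: (h, k + p).

(-2, 2)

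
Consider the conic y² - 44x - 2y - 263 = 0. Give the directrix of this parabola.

x = -17

Only y is squared. Complete the square in y: (y - 1)² = 44(x + 6).
Vertex (-6, 1); 4p = 44 so p = 11. Opens right.
Directrix is the vertical line x = h − p = -6 − (11) = -17.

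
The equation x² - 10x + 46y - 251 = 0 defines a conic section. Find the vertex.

(5, 6)

Only x is squared. Complete the square in x: (x - 5)² = -46(y - 6).
Vertex (5, 6); 4p = -46 so p = -23/2. Opens down.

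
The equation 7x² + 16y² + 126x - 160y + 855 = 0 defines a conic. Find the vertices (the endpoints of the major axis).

Group: 7(x² + 18x) + 16(y² - 10y) = -855
7(x + 9)² + 16(y - 5)² = -855 + 567 + 400 = 112
Divide by 112: (x + 9)²/16 + (y - 5)²/7 = 1
Ellipse, center (-9, 5), major axis horizontal; a² = 16, b² = 7.
a = 4. Vertices at (h ± a, k).

(-13, 5) and (-5, 5)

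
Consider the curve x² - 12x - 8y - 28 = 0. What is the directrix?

y = -10

Only x is squared. Complete the square in x: (x - 6)² = 8(y + 8).
Vertex (6, -8); 4p = 8 so p = 2. Opens up.
Directrix is the horizontal line y = k − p = -8 − (2) = -10.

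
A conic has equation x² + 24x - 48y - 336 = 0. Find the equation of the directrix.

Only x is squared. Complete the square in x: (x + 12)² = 48(y + 10).
Vertex (-12, -10); 4p = 48 so p = 12. Opens up.
Directrix is the horizontal line y = k − p = -10 − (12) = -22.

y = -22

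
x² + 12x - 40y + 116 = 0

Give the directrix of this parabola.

y = -8

Only x is squared. Complete the square in x: (x + 6)² = 40(y - 2).
Vertex (-6, 2); 4p = 40 so p = 10. Opens up.
Directrix is the horizontal line y = k − p = 2 − (10) = -8.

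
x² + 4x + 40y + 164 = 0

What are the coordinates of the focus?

(-2, -14)

Only x is squared. Complete the square in x: (x + 2)² = -40(y + 4).
Vertex (-2, -4); 4p = -40 so p = -10. Opens down.
Focus is p units from the vertex along the axis: (h, k + p).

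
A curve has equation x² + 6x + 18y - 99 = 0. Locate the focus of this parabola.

(-3, 3/2)

Only x is squared. Complete the square in x: (x + 3)² = -18(y - 6).
Vertex (-3, 6); 4p = -18 so p = -9/2. Opens down.
Focus is p units from the vertex along the axis: (h, k + p).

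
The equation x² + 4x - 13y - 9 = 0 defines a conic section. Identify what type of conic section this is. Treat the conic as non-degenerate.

No xy term. Coefficients of x² and y² are A = 1, C = 0.
Exactly one squared variable ⇒ parabola.

parabola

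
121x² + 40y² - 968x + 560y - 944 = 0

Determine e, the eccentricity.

e = 9/11

Group: 121(x² - 8x) + 40(y² + 14y) = 944
Complete the square in x and y: 121(x - 4)² + 40(y + 7)² = 944 + 1936 + 1960 = 4840
Divide through by 4840 to get (x - 4)²/40 + (y + 7)²/121 = 1.
Ellipse, center (4, -7), major axis vertical; a² = 121, b² = 40.
c² = a² - b² = 81, so c = 9.
e = c/a = 9/11.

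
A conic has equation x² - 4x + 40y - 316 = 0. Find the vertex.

(2, 8)

Only x is squared. Complete the square in x: (x - 2)² = -40(y - 8).
Vertex (2, 8); 4p = -40 so p = -10. Opens down.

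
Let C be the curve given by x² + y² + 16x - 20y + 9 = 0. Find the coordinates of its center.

(-8, 10)

Group the x- and y-terms: (x² + 16x) + (y² - 20y) = -9
Completing the square gives (x + 8)² + (y - 10)² = -9 + 64 + 100 = 155.
So (x + 8)² + (y - 10)² = 155.
Circle centered at (-8, 10) with r² = 155.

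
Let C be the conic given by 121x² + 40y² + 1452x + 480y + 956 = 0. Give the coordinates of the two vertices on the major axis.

Collect terms: 121(x² + 12x) + 40(y² + 12y) = -956
121(x + 6)² + 40(y + 6)² = -956 + 4356 + 1440 = 4840
Divide by 4840: (x + 6)²/40 + (y + 6)²/121 = 1
Ellipse, center (-6, -6), major axis vertical; a² = 121, b² = 40.
a = 11. Vertices at (h, k ± a).

(-6, -17) and (-6, 5)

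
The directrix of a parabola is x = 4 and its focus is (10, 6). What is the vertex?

(7, 6)

The vertex is the midpoint between the focus and the directrix along the axis of symmetry.
Axis is horizontal (directrix is vertical). Vertex x-coordinate = (10 + 4)/2 = 7; y-coordinate = 6.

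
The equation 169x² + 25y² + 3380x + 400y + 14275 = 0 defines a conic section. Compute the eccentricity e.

Group the x- and y-terms: 169(x² + 20x) + 25(y² + 16y) = -14275
Completing the square gives 169(x + 10)² + 25(y + 8)² = -14275 + 16900 + 1600 = 4225.
Dividing both sides by 4225: (x + 10)²/25 + (y + 8)²/169 = 1
Ellipse, center (-10, -8), major axis vertical; a² = 169, b² = 25.
c² = a² - b² = 144, so c = 12.
e = c/a = 12/13.

e = 12/13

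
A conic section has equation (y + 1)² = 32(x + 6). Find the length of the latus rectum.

32

Vertex (-6, -1); 4p = 32 so p = 8. Opens right.
Latus rectum length = |4p| = 32.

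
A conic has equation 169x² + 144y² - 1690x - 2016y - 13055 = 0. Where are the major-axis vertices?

(5, -6) and (5, 20)

Group the x- and y-terms: 169(x² - 10x) + 144(y² - 14y) = 13055
Completing the square gives 169(x - 5)² + 144(y - 7)² = 13055 + 4225 + 7056 = 24336.
Divide by 24336: (x - 5)²/144 + (y - 7)²/169 = 1
Ellipse, center (5, 7), major axis vertical; a² = 169, b² = 144.
a = 13. Vertices at (h, k ± a).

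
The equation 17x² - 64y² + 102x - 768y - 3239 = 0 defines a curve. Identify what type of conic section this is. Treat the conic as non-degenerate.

hyperbola

No xy term. Coefficients of x² and y² are A = 17, C = -64.
A and C have opposite signs ⇒ hyperbola.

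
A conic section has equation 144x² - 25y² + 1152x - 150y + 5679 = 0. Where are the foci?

Rearranging, 144(x² + 8x) -25(y² + 6y) = -5679.
Complete the square in x and y: 144(x + 4)² -25(y + 3)² = -5679 + 2304 - 225 = -3600
Divide through by -3600 to get (y + 3)²/144 - (x + 4)²/25 = 1.
Hyperbola, center (-4, -3), transverse axis vertical; a² = 144, b² = 25.
c² = a² + b² = 144 + 25 = 169, so c = 13.
Foci lie on the vertical axis through the center: (h, k ± c).

(-4, -16) and (-4, 10)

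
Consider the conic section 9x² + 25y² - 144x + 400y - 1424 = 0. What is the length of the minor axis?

24

Group the x- and y-terms: 9(x² - 16x) + 25(y² + 16y) = 1424
Complete the square: 9(x - 8)² + 25(y + 8)² = 1424 + 576 + 1600 = 3600
Dividing both sides by 3600: (x - 8)²/400 + (y + 8)²/144 = 1
Ellipse, center (8, -8), major axis horizontal; a² = 400, b² = 144.
b² = 144 so b = 12; the minor axis has length 2b = 24.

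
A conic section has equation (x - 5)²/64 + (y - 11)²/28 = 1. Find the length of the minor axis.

4√7

Center (5, 11). The larger denominator 64 sits under the x-term, so the major axis is horizontal; a² = 64, b² = 28.
b² = 28 so b = 2√7; the minor axis has length 2b = 4√7.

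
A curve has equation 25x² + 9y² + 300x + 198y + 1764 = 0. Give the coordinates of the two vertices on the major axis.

Collect terms: 25(x² + 12x) + 9(y² + 22y) = -1764
Complete the square in x and y: 25(x + 6)² + 9(y + 11)² = -1764 + 900 + 1089 = 225
Dividing both sides by 225: (x + 6)²/9 + (y + 11)²/25 = 1
Ellipse, center (-6, -11), major axis vertical; a² = 25, b² = 9.
a = 5. Vertices at (h, k ± a).

(-6, -16) and (-6, -6)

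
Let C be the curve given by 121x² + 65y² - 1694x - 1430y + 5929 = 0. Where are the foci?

Group: 121(x² - 14x) + 65(y² - 22y) = -5929
Completing the square gives 121(x - 7)² + 65(y - 11)² = -5929 + 5929 + 7865 = 7865.
Dividing both sides by 7865: (x - 7)²/65 + (y - 11)²/121 = 1
Ellipse, center (7, 11), major axis vertical; a² = 121, b² = 65.
c² = a² - b² = 121 - 65 = 56, so c = 2√14.
Foci lie on the vertical axis through the center: (h, k ± c).

(7, 11 - 2√14) and (7, 11 + 2√14)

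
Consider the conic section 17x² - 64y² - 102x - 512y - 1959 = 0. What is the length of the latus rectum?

17/4

Rearranging, 17(x² - 6x) -64(y² + 8y) = 1959.
Complete the square: 17(x - 3)² -64(y + 4)² = 1959 + 153 - 1024 = 1088
Dividing both sides by 1088: (x - 3)²/64 - (y + 4)²/17 = 1
Hyperbola, center (3, -4), transverse axis horizontal; a² = 64, b² = 17.
Latus rectum length = 2b²/a = 2·17/8 = 17/4.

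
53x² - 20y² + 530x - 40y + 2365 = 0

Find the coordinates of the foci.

(-5, -1 - √73) and (-5, -1 + √73)

Group: 53(x² + 10x) -20(y² + 2y) = -2365
Completing the square gives 53(x + 5)² -20(y + 1)² = -2365 + 1325 - 20 = -1060.
Divide by -1060: (y + 1)²/53 - (x + 5)²/20 = 1
Hyperbola, center (-5, -1), transverse axis vertical; a² = 53, b² = 20.
c² = a² + b² = 53 + 20 = 73, so c = √73.
Foci lie on the vertical axis through the center: (h, k ± c).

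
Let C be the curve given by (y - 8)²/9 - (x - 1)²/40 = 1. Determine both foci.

(1, 1) and (1, 15)

Center (1, 8). The positive term is the y-term, so the transverse axis is vertical; a² = 9, b² = 40.
c² = a² + b² = 9 + 40 = 49, so c = 7.
Foci lie on the vertical axis through the center: (h, k ± c).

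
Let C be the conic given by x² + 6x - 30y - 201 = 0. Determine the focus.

Only x is squared. Complete the square in x: (x + 3)² = 30(y + 7).
Vertex (-3, -7); 4p = 30 so p = 15/2. Opens up.
Focus is p units from the vertex along the axis: (h, k + p).

(-3, 1/2)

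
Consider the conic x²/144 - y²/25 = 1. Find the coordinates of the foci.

Center (0, 0). The positive term is the x-term, so the transverse axis is horizontal; a² = 144, b² = 25.
c² = a² + b² = 144 + 25 = 169, so c = 13.
Foci lie on the horizontal axis through the center: (h ± c, k).

(-13, 0) and (13, 0)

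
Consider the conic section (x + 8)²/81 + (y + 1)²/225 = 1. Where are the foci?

(-8, -13) and (-8, 11)

Center (-8, -1). The larger denominator 225 sits under the y-term, so the major axis is vertical; a² = 225, b² = 81.
c² = a² - b² = 225 - 81 = 144, so c = 12.
Foci lie on the vertical axis through the center: (h, k ± c).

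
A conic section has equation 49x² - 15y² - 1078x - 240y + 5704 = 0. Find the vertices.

Group the x- and y-terms: 49(x² - 22x) -15(y² + 16y) = -5704
49(x - 11)² -15(y + 8)² = -5704 + 5929 - 960 = -735
Divide through by -735 to get (y + 8)²/49 - (x - 11)²/15 = 1.
Hyperbola, center (11, -8), transverse axis vertical; a² = 49, b² = 15.
a = 7. Vertices at (h, k ± a).

(11, -15) and (11, -1)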